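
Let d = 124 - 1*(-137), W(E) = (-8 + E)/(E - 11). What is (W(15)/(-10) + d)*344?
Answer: 448619/5 ≈ 89724.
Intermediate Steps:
W(E) = (-8 + E)/(-11 + E)
d = 261 (d = 124 + 137 = 261)
(W(15)/(-10) + d)*344 = (((-8 + 15)/(-11 + 15))/(-10) + 261)*344 = ((7/4)*(-⅒) + 261)*344 = (-7/40 + 261)*344 = (10433/40)*344 = 448619/5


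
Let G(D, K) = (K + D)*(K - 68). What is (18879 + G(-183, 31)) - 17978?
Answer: 6525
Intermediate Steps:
G(D, K) = (-68 + K)*(D + K) (G(D, K) = (D + K)*(-68 + K) = (-68 + K)*(D + K))
(18879 + G(-183, 31)) - 17978 = (18879 + (31² - 68*(-183) - 68*31 - 183*31)) - 17978 = (18879 + (961 + 12444 - 2108 - 5673)) - 17978 = (18879 + 5624) - 17978 = 24503 - 17978 = 6525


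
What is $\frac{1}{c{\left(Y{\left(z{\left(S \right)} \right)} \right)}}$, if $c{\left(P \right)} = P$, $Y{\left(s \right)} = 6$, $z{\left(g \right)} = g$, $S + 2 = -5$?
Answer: $\frac{1}{6} \approx 0.16667$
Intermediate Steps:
$S = -7$ ($S = -2 - 5 = -7$)
$\frac{1}{c{\left(Y{\left(z{\left(S \right)} \right)} \right)}} = \frac{1}{6}$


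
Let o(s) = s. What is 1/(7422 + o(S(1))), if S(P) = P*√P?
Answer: 1/7423 ≈ 0.00013472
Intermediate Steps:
S(P) = P^(3/2)
1/(7422 + o(S(1))) = 1/(7422 + 1^(3/2)) = 1/(7422 + 1) = 1/7423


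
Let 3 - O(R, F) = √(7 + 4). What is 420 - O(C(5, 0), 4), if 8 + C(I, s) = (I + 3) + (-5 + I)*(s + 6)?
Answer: 417 + √11 ≈ 420.32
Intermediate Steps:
C(I, s) = -5 + I + (-5 + I)*(6 + s) (C(I, s) = -8 + ((I + 3) + (-5 + I)*(s + 6)) = -8 + ((3 + I) + (-5 + I)*(6 + s)) = -8 + (3 + I + (-5 + I)*(6 + s)) = -5 + I + (-5 + I)*(6 + s))
O(R, F) = 3 - √11 (O(R, F) = 3 - √(7 + 4) = 3 - √11)
420 - O(C(5, 0), 4) = 420 - (3 - √11) = 420 + (-3 + √11) = 417 + √11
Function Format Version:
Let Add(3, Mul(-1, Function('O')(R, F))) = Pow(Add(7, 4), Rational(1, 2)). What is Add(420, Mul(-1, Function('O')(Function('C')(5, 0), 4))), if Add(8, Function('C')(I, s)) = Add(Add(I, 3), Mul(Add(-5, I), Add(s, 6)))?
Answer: Add(417, Pow(11, Rational(1, 2))) ≈ 420.32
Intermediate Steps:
Function('C')(I, s) = Add(-5, I, Mul(Add(-5, I), Add(6, s))) (Function('C')(I, s) = Add(-8, Add(Add(I, 3), Mul(Add(-5, I), Add(s, 6)))) = Add(-8, Add(Add(3, I), Mul(Add(-5, I), Add(6, s)))) = Add(-8, Add(3, I, Mul(Add(-5, I), Add(6, s)))) = Add(-5, I, Mul(Add(-5, I), Add(6, s))))
Function('O')(R, F) = Add(3, Mul(-1, Pow(11, Rational(1, 2)))) (Function('O')(R, F) = Add(3, Mul(-1, Pow(Add(7, 4), Rational(1, 2)))) = Add(3, Mul(-1, Pow(11, Rational(1, 2)))))
Add(420, Mul(-1, Function('O')(Function('C')(5, 0), 4))) = Add(420, Mul(-1, Add(3, Mul(-1, Pow(11, Rational(1, 2)))))) = Add(420, Add(-3, Pow(11, Rational(1, 2)))) = Add(417, Pow(11, Rational(1, 2)))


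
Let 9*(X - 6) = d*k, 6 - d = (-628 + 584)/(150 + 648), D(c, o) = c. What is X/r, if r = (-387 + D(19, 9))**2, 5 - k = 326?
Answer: -125665/81051264 ≈ -0.0015504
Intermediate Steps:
k = -321 (k = 5 - 1*326 = 5 - 326 = -321)
d = 2416/399 (d = 6 - (-628 + 584)/(150 + 648) = 6 - (-44)/798 = 6 - 1*(-22/399) = 6 + 22/399 = 2416/399 ≈ 6.0551)
r = 135424 (r = (-387 + 19)**2 = (-368)**2 = 135424)
X = -251330/1197 (X = 6 + ((2416/399)*(-321))/9 = 6 + (1/9)*(-258512/133) = 6 - 258512/1197 = -251330/1197 ≈ -209.97)
X/r = -251330/1197/135424 = -251330/1197*1/135424 = -125665/81051264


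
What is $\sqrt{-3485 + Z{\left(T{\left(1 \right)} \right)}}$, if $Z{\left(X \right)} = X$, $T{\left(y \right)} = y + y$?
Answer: $9 i \sqrt{43} \approx 59.017 i$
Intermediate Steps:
$T{\left(y \right)} = 2 y$
$\sqrt{-3485 + Z{\left(T{\left(1 \right)} \right)}} = \sqrt{-3485 + 2 \cdot 1} = \sqrt{-3485 + 2} = \sqrt{-3483} = 9 i \sqrt{43}$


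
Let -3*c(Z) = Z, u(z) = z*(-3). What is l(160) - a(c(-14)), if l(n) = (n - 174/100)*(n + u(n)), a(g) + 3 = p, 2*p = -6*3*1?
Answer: -253156/5 ≈ -50631.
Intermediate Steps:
u(z) = -3*z
c(Z) = -Z/3
p = -9 (p = (-6*3*1)/2 = (-18*1)/2 = (½)*(-18) = -9)
a(g) = -12 (a(g) = -3 - 9 = -12)
l(n) = -2*n*(-87/50 + n) (l(n) = (n - 174/100)*(n - 3*n) = (n - 174*1/100)*(-2*n) = (n - 87/50)*(-2*n) = (-87/50 + n)*(-2*n) = -2*n*(-87/50 + n))
l(160) - a(c(-14)) = (1/25)*160*(87 - 50*160) - 1*(-12) = (1/25)*160*(87 - 8000) + 12 = (1/25)*160*(-7913) + 12 = -253216/5 + 12 = -253156/5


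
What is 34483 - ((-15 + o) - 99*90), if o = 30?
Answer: 43378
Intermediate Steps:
34483 - ((-15 + o) - 99*90) = 34483 - ((-15 + 30) - 99*90) = 34483 - (15 - 8910) = 34483 - 1*(-8895) = 34483 + 8895 = 43378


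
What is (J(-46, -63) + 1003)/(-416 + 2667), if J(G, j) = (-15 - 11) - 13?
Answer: 964/2251 ≈ 0.42825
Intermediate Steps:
J(G, j) = -39 (J(G, j) = -26 - 13 = -39)
(J(-46, -63) + 1003)/(-416 + 2667) = (-39 + 1003)/(-416 + 2667) = 964/2251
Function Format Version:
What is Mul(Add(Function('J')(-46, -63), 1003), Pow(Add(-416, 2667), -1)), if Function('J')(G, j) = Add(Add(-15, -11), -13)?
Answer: Rational(964, 2251) ≈ 0.42825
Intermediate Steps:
Function('J')(G, j) = -39 (Function('J')(G, j) = Add(-26, -13) = -39)
Mul(Add(Function('J')(-46, -63), 1003), Pow(Add(-416, 2667), -1)) = Mul(Add(-39, 1003), Pow(Add(-416, 2667), -1)) = Mul(964, Pow(2251, -1)) = Mul(964, Rational(1, 2251)) = Rational(964, 2251)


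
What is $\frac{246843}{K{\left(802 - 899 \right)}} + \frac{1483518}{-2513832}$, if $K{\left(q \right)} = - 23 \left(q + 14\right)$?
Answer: $\frac{102948299419}{799817548} \approx 128.71$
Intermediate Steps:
$K{\left(q \right)} = -322 - 23 q$ ($K{\left(q \right)} = - 23 \left(14 + q\right) = -322 - 23 q$)
$\frac{246843}{K{\left(802 - 899 \right)}} + \frac{1483518}{-2513832} = \frac{246843}{-322 - 23 \left(802 - 899\right)} + \frac{1483518}{-2513832} = \frac{246843}{-322 - -2231} + 1483518 \left(- \frac{1}{2513832}\right) = \frac{246843}{-322 + 2231} - \frac{247253}{418972} = \frac{246843}{1909} - \frac{247253}{418972} = \frac{102948299419}{799817548}$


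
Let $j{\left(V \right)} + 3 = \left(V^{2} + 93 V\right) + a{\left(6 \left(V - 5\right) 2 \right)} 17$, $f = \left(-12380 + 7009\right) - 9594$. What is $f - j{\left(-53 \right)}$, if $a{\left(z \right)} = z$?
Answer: $-1010$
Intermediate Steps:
$f = -14965$ ($f = -5371 - 9594 = -14965$)
$j{\left(V \right)} = -1023 + V^{2} + 297 V$ ($j{\left(V \right)} = -3 + \left(\left(V^{2} + 93 V\right) + 6 \left(V - 5\right) 2 \cdot 17\right) = -3 + \left(\left(V^{2} + 93 V\right) + 6 \left(-5 + V\right) 2 \cdot 17\right) = -3 + \left(\left(V^{2} + 93 V\right) + \left(-30 + 6 V\right) 2 \cdot 17\right) = -3 + \left(\left(V^{2} + 93 V\right) + \left(-60 + 12 V\right) 17\right) = -3 + \left(\left(V^{2} + 93 V\right) + \left(-1020 + 204 V\right)\right) = -3 + \left(-1020 + V^{2} + 297 V\right) = -1023 + V^{2} + 297 V$)
$f - j{\left(-53 \right)} = -14965 - \left(-1023 + \left(-53\right)^{2} + 297 \left(-53\right)\right) = -14965 - \left(-1023 + 2809 - 15741\right) = -14965 - -13955 = -14965 + 13955 = -1010$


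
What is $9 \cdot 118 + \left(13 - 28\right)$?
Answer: $1047$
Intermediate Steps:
$9 \cdot 118 + \left(13 - 28\right) = 1062 - 15 = 1047$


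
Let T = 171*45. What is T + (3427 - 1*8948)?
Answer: 2174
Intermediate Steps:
T = 7695
T + (3427 - 1*8948) = 7695 + (3427 - 1*8948) = 7695 + (3427 - 8948) = 7695 - 5521 = 2174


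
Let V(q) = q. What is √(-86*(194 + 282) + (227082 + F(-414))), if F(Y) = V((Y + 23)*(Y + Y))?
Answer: 77*√86 ≈ 714.07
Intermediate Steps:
F(Y) = 2*Y*(23 + Y) (F(Y) = (Y + 23)*(Y + Y) = (23 + Y)*(2*Y) = 2*Y*(23 + Y))
√(-86*(194 + 282) + (227082 + F(-414))) = √(-86*(194 + 282) + (227082 + 2*(-414)*(23 - 414))) = √(-86*476 + (227082 + 2*(-414)*(-391))) = √(-40936 + (227082 + 323748)) = √(-40936 + 550830) = √509894 = 77*√86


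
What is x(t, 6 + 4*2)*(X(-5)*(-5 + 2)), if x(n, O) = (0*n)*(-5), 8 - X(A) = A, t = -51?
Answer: 0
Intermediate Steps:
X(A) = 8 - A
x(n, O) = 0 (x(n, O) = 0*(-5) = 0)
x(t, 6 + 4*2)*(X(-5)*(-5 + 2)) = 0*((8 - 1*(-5))*(-5 + 2)) = 0*((8 + 5)*(-3)) = 0*(13*(-3)) = 0*(-39) = 0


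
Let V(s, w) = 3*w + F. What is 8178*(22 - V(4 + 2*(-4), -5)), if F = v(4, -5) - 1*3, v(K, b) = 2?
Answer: 310764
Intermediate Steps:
F = -1 (F = 2 - 1*3 = 2 - 3 = -1)
V(s, w) = -1 + 3*w (V(s, w) = 3*w - 1 = -1 + 3*w)
8178*(22 - V(4 + 2*(-4), -5)) = 8178*(22 - (-1 + 3*(-5))) = 8178*(22 - (-1 - 15)) = 8178*(22 - 1*(-16)) = 8178*(22 + 16) = 8178*38 = 310764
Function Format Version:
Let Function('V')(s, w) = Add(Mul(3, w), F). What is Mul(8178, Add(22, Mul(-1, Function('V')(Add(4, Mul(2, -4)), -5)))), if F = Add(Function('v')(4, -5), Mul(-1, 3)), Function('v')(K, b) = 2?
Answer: 310764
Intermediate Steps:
F = -1 (F = Add(2, Mul(-1, 3)) = Add(2, -3) = -1)
Function('V')(s, w) = Add(-1, Mul(3, w)) (Function('V')(s, w) = Add(Mul(3, w), -1) = Add(-1, Mul(3, w)))
Mul(8178, Add(22, Mul(-1, Function('V')(Add(4, Mul(2, -4)), -5)))) = Mul(8178, Add(22, Mul(-1, Add(-1, Mul(3, -5))))) = Mul(8178, Add(22, Mul(-1, Add(-1, -15)))) = Mul(8178, Add(22, Mul(-1, -16))) = Mul(8178, Add(22, 16)) = Mul(8178, 38) = 310764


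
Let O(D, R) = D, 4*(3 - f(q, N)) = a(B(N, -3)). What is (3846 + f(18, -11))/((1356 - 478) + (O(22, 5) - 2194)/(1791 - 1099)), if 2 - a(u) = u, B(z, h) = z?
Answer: 2661259/605404 ≈ 4.3958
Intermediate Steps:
a(u) = 2 - u
f(q, N) = 5/2 + N/4 (f(q, N) = 3 - (2 - N)/4 = 3 + (-1/2 + N/4) = 5/2 + N/4)
(3846 + f(18, -11))/((1356 - 478) + (O(22, 5) - 2194)/(1791 - 1099)) = (3846 + (5/2 + (1/4)*(-11)))/((1356 - 478) + (22 - 2194)/(1791 - 1099)) = (3846 + (5/2 - 11/4))/(878 - 2172/692) = (3846 - 1/4)/(878 - 2172*1/692) = 15383/(4*(878 - 543/173)) = 15383/(4*(151351/173)) = (15383/4)*(173/151351) = 2661259/605404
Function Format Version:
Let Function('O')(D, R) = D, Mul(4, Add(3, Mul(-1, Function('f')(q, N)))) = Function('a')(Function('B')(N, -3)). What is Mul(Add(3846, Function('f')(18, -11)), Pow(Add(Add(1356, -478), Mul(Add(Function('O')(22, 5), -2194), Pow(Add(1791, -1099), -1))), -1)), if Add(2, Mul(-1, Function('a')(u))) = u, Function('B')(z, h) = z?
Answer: Rational(2661259, 605404) ≈ 4.3958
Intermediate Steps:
Function('a')(u) = Add(2, Mul(-1, u))
Function('f')(q, N) = Add(Rational(5, 2), Mul(Rational(1, 4), N)) (Function('f')(q, N) = Add(3, Mul(Rational(-1, 4), Add(2, Mul(-1, N)))) = Add(3, Add(Rational(-1, 2), Mul(Rational(1, 4), N))) = Add(Rational(5, 2), Mul(Rational(1, 4), N)))
Mul(Add(3846, Function('f')(18, -11)), Pow(Add(Add(1356, -478), Mul(Add(Function('O')(22, 5), -2194), Pow(Add(1791, -1099), -1))), -1)) = Mul(Add(3846, Add(Rational(5, 2), Mul(Rational(1, 4), -11))), Pow(Add(Add(1356, -478), Mul(Add(22, -2194), Pow(Add(1791, -1099), -1))), -1)) = Mul(Add(3846, Add(Rational(5, 2), Rational(-11, 4))), Pow(Add(878, Mul(-2172, Pow(692, -1))), -1)) = Mul(Add(3846, Rational(-1, 4)), Pow(Add(878, Mul(-2172, Rational(1, 692))), -1)) = Mul(Rational(15383, 4), Pow(Add(878, Rational(-543, 173)), -1)) = Mul(Rational(15383, 4), Pow(Rational(151351, 173), -1)) = Mul(Rational(15383, 4), Rational(173, 151351)) = Rational(2661259, 605404)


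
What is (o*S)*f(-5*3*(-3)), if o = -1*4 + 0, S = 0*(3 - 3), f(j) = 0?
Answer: 0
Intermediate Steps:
S = 0 (S = 0*0 = 0)
o = -4 (o = -4 + 0 = -4)
(o*S)*f(-5*3*(-3)) = -4*0*0 = 0*0 = 0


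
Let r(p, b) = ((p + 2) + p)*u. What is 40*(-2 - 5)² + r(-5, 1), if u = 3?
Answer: 1936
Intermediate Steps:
r(p, b) = 6 + 6*p (r(p, b) = ((p + 2) + p)*3 = ((2 + p) + p)*3 = (2 + 2*p)*3 = 6 + 6*p)
40*(-2 - 5)² + r(-5, 1) = 40*(-2 - 5)² + (6 + 6*(-5)) = 40*(-7)² + (6 - 30) = 40*49 - 24 = 1960 - 24 = 1936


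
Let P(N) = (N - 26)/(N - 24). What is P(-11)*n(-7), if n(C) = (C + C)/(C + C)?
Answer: 37/35 ≈ 1.0571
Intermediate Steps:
n(C) = 1 (n(C) = (2*C)/((2*C)) = (2*C)*(1/(2*C)) = 1)
P(N) = (-26 + N)/(-24 + N)
P(-11)*n(-7) = ((-26 - 11)/(-24 - 11))*1 = (-37/(-35))*1 = -1/35*(-37)*1 = (37/35)*1 = 37/35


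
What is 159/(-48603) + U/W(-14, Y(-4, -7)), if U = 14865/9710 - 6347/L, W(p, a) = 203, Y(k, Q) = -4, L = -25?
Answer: 28624753507/22810197950 ≈ 1.2549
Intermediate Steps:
U = 12400199/48550 (U = 14865/9710 - 6347/(-25) = 14865*(1/9710) - 6347*(-1/25) = 2973/1942 + 6347/25 = 12400199/48550 ≈ 255.41)
159/(-48603) + U/W(-14, Y(-4, -7)) = 159/(-48603) + (12400199/48550)/203 = 159*(-1/48603) + (12400199/48550)*(1/203) = -53/16201 + 1771457/1407950 = 28624753507/22810197950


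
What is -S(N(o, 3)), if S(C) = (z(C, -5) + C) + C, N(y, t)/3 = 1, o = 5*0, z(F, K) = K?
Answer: -1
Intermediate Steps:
o = 0
N(y, t) = 3 (N(y, t) = 3*1 = 3)
S(C) = -5 + 2*C (S(C) = (-5 + C) + C = -5 + 2*C)
-S(N(o, 3)) = -(-5 + 2*3) = -(-5 + 6) = -1*1 = -1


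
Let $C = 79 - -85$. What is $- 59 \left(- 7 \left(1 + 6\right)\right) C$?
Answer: $474124$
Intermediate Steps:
$C = 164$ ($C = 79 + 85 = 164$)
$- 59 \left(- 7 \left(1 + 6\right)\right) C = - 59 \left(- 7 \left(1 + 6\right)\right) 164 = - 59 \left(\left(-7\right) 7\right) 164 = \left(-59\right) \left(-49\right) 164 = 2891 \cdot 164 = 474124$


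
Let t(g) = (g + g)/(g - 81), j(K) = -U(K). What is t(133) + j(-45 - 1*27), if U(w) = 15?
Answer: -257/26 ≈ -9.8846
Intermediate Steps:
j(K) = -15 (j(K) = -1*15 = -15)
t(g) = 2*g/(-81 + g) (t(g) = (2*g)/(-81 + g) = 2*g/(-81 + g))
t(133) + j(-45 - 1*27) = 2*133/(-81 + 133) - 15 = 2*133/52 - 15 = 2*133*(1/52) - 15 = 133/26 - 15 = -257/26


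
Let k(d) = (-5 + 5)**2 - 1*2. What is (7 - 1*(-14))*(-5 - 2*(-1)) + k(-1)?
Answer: -65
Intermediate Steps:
k(d) = -2 (k(d) = 0**2 - 2 = 0 - 2 = -2)
(7 - 1*(-14))*(-5 - 2*(-1)) + k(-1) = (7 - 1*(-14))*(-5 - 2*(-1)) - 2 = (7 + 14)*(-5 + 2) - 2 = 21*(-3) - 2 = -63 - 2 = -65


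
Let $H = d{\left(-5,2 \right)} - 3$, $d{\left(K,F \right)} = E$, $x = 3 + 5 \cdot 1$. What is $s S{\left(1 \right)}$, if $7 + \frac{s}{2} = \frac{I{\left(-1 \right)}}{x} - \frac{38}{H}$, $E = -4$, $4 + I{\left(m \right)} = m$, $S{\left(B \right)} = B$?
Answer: $- \frac{123}{28} \approx -4.3929$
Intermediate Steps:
$I{\left(m \right)} = -4 + m$
$x = 8$ ($x = 3 + 5 = 8$)
$d{\left(K,F \right)} = -4$
$H = -7$ ($H = -4 - 3 = -7$)
$s = - \frac{123}{28}$ ($s = -14 + 2 \left(\frac{-4 - 1}{8} - \frac{38}{-7}\right) = -14 + 2 \left(\left(-5\right) \frac{1}{8} - - \frac{38}{7}\right) = -14 + 2 \left(- \frac{5}{8} + \frac{38}{7}\right) = -14 + 2 \cdot \frac{269}{56} = -14 + \frac{269}{28} = - \frac{123}{28} \approx -4.3929$)
$s S{\left(1 \right)} = \left(- \frac{123}{28}\right) 1 = - \frac{123}{28}$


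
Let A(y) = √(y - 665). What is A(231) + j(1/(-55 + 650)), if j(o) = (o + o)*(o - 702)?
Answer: -835378/354025 + I*√434 ≈ -2.3597 + 20.833*I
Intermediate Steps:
A(y) = √(-665 + y)
j(o) = 2*o*(-702 + o) (j(o) = (2*o)*(-702 + o) = 2*o*(-702 + o))
A(231) + j(1/(-55 + 650)) = √(-665 + 231) + 2*(-702 + 1/(-55 + 650))/(-55 + 650) = √(-434) + 2*(-702 + 1/595)/595 = I*√434 + 2*(1/595)*(-702 + 1/595) = I*√434 + 2*(1/595)*(-417689/595) = I*√434 - 835378/354025 = -835378/354025 + I*√434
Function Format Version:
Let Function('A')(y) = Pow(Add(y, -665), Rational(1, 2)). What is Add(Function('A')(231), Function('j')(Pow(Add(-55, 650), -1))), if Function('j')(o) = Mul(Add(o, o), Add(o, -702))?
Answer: Add(Rational(-835378, 354025), Mul(I, Pow(434, Rational(1, 2)))) ≈ Add(-2.3597, Mul(20.833, I))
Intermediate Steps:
Function('A')(y) = Pow(Add(-665, y), Rational(1, 2))
Function('j')(o) = Mul(2, o, Add(-702, o)) (Function('j')(o) = Mul(Mul(2, o), Add(-702, o)) = Mul(2, o, Add(-702, o)))
Add(Function('A')(231), Function('j')(Pow(Add(-55, 650), -1))) = Add(Pow(Add(-665, 231), Rational(1, 2)), Mul(2, Pow(Add(-55, 650), -1), Add(-702, Pow(Add(-55, 650), -1)))) = Add(Pow(-434, Rational(1, 2)), Mul(2, Pow(595, -1), Add(-702, Pow(595, -1)))) = Add(Mul(I, Pow(434, Rational(1, 2))), Mul(2, Rational(1, 595), Add(-702, Rational(1, 595)))) = Add(Mul(I, Pow(434, Rational(1, 2))), Mul(2, Rational(1, 595), Rational(-417689, 595))) = Add(Mul(I, Pow(434, Rational(1, 2))), Rational(-835378, 354025)) = Add(Rational(-835378, 354025), Mul(I, Pow(434, Rational(1, 2))))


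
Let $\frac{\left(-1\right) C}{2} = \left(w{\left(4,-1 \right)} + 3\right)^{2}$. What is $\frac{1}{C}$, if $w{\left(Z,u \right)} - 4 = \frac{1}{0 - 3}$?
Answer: $- \frac{9}{800} \approx -0.01125$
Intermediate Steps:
$w{\left(Z,u \right)} = \frac{11}{3}$ ($w{\left(Z,u \right)} = 4 + \frac{1}{0 - 3} = 4 + \frac{1}{-3} = 4 - \frac{1}{3} = \frac{11}{3}$)
$C = - \frac{800}{9}$ ($C = - 2 \left(\frac{11}{3} + 3\right)^{2} = - 2 \left(\frac{20}{3}\right)^{2} = \left(-2\right) \frac{400}{9} = - \frac{800}{9} \approx -88.889$)
$\frac{1}{C} = \frac{1}{- \frac{800}{9}} = - \frac{9}{800}$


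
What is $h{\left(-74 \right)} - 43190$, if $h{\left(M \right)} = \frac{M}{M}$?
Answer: $-43189$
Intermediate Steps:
$h{\left(M \right)} = 1$
$h{\left(-74 \right)} - 43190 = 1 - 43190 = -43189$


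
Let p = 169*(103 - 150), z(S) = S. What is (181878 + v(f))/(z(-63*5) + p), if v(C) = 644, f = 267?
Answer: -91261/4129 ≈ -22.102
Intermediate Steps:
p = -7943 (p = 169*(-47) = -7943)
(181878 + v(f))/(z(-63*5) + p) = (181878 + 644)/(-63*5 - 7943) = 182522/(-315 - 7943) = 182522/(-8258) = 182522*(-1/8258) = -91261/4129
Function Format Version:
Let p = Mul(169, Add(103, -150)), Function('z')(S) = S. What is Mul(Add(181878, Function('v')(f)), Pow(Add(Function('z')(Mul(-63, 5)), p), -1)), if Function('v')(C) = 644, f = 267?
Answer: Rational(-91261, 4129) ≈ -22.102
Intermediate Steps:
p = -7943 (p = Mul(169, -47) = -7943)
Mul(Add(181878, Function('v')(f)), Pow(Add(Function('z')(Mul(-63, 5)), p), -1)) = Mul(Add(181878, 644), Pow(Add(Mul(-63, 5), -7943), -1)) = Mul(182522, Pow(Add(-315, -7943), -1)) = Mul(182522, Pow(-8258, -1)) = Mul(182522, Rational(-1, 8258)) = Rational(-91261, 4129)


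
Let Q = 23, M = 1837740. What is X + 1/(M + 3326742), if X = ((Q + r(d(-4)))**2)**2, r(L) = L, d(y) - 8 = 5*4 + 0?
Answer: 34938758790883/5164482 ≈ 6.7652e+6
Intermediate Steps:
d(y) = 28 (d(y) = 8 + (5*4 + 0) = 8 + (20 + 0) = 8 + 20 = 28)
X = 6765201 (X = ((23 + 28)**2)**2 = (51**2)**2 = 2601**2 = 6765201)
X + 1/(M + 3326742) = 6765201 + 1/(1837740 + 3326742) = 6765201 + 1/5164482 = 34938758790883/5164482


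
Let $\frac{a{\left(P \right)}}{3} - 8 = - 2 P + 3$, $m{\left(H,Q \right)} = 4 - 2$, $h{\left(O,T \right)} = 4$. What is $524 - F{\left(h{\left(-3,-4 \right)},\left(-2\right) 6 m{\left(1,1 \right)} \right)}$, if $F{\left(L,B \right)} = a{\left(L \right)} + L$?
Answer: $511$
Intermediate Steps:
$m{\left(H,Q \right)} = 2$
$a{\left(P \right)} = 33 - 6 P$ ($a{\left(P \right)} = 24 + 3 \left(- 2 P + 3\right) = 24 + 3 \left(3 - 2 P\right) = 24 - \left(-9 + 6 P\right) = 33 - 6 P$)
$F{\left(L,B \right)} = 33 - 5 L$ ($F{\left(L,B \right)} = \left(33 - 6 L\right) + L = 33 - 5 L$)
$524 - F{\left(h{\left(-3,-4 \right)},\left(-2\right) 6 m{\left(1,1 \right)} \right)} = 524 - \left(33 - 20\right) = 524 - 13 = 511$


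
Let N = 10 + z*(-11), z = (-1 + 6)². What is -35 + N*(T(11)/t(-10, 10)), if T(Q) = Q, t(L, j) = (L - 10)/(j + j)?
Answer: 2880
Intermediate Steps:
t(L, j) = (-10 + L)/(2*j) (t(L, j) = (-10 + L)/((2*j)) = (-10 + L)*(1/(2*j)) = (-10 + L)/(2*j))
z = 25 (z = 5² = 25)
N = -265 (N = 10 + 25*(-11) = 10 - 275 = -265)
-35 + N*(T(11)/t(-10, 10)) = -35 - 2915/((½)*(-10 - 10)/10) = -35 - 2915/((½)*(⅒)*(-20)) = -35 - 2915/(-1) = -35 - 2915*(-1) = -35 - 265*(-11) = -35 + 2915 = 2880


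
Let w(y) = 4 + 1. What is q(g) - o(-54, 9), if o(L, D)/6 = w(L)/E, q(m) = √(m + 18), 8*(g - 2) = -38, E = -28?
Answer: 15/14 + √61/2 ≈ 4.9766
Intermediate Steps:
w(y) = 5
g = -11/4 (g = 2 + (⅛)*(-38) = 2 - 19/4 = -11/4 ≈ -2.7500)
q(m) = √(18 + m)
o(L, D) = -15/14 (o(L, D) = 6*(5/(-28)) = 6*(5*(-1/28)) = 6*(-5/28) = -15/14)
q(g) - o(-54, 9) = √(18 - 11/4) - 1*(-15/14) = √(61/4) + 15/14 = √61/2 + 15/14 = 15/14 + √61/2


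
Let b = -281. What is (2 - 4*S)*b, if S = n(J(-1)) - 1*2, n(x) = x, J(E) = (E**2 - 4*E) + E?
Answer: 1686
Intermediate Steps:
J(E) = E**2 - 3*E
S = 2 (S = -(-3 - 1) - 1*2 = -1*(-4) - 2 = 4 - 2 = 2)
(2 - 4*S)*b = (2 - 4*2)*(-281) = (2 - 8)*(-281) = -6*(-281) = 1686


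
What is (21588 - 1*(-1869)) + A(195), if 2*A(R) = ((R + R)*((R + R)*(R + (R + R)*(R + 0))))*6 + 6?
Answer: 34790616960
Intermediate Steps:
A(R) = 3 + 12*R**2*(R + 2*R**2) (A(R) = (((R + R)*((R + R)*(R + (R + R)*(R + 0))))*6 + 6)/2 = (((2*R)*((2*R)*(R + (2*R)*R)))*6 + 6)/2 = (((2*R)*((2*R)*(R + 2*R**2)))*6 + 6)/2 = (((2*R)*(2*R*(R + 2*R**2)))*6 + 6)/2 = ((4*R**2*(R + 2*R**2))*6 + 6)/2 = (24*R**2*(R + 2*R**2) + 6)/2 = (6 + 24*R**2*(R + 2*R**2))/2 = 3 + 12*R**2*(R + 2*R**2))
(21588 - 1*(-1869)) + A(195) = (21588 - 1*(-1869)) + (3 + 12*195**3 + 24*195**4) = (21588 + 1869) + (3 + 12*7414875 + 24*1445900625) = 23457 + (3 + 88978500 + 34701615000) = 23457 + 34790593503 = 34790616960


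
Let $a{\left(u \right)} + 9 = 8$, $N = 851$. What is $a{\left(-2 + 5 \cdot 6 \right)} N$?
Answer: $-851$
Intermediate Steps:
$a{\left(u \right)} = -1$ ($a{\left(u \right)} = -9 + 8 = -1$)
$a{\left(-2 + 5 \cdot 6 \right)} N = \left(-1\right) 851 = -851$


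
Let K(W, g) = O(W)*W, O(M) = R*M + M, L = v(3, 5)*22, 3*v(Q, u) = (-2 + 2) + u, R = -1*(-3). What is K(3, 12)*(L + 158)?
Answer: 7008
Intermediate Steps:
R = 3
v(Q, u) = u/3 (v(Q, u) = ((-2 + 2) + u)/3 = (0 + u)/3 = u/3)
L = 110/3 (L = ((⅓)*5)*22 = (5/3)*22 = 110/3 ≈ 36.667)
O(M) = 4*M (O(M) = 3*M + M = 4*M)
K(W, g) = 4*W² (K(W, g) = (4*W)*W = 4*W²)
K(3, 12)*(L + 158) = (4*3²)*(110/3 + 158) = (4*9)*(584/3) = 36*(584/3) = 7008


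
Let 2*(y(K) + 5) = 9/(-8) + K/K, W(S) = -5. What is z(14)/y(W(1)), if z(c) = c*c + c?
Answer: -1120/27 ≈ -41.482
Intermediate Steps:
z(c) = c + c² (z(c) = c² + c = c + c²)
y(K) = -81/16 (y(K) = -5 + (9/(-8) + K/K)/2 = -5 + (9*(-⅛) + 1)/2 = -5 + (-9/8 + 1)/2 = -5 + (½)*(-⅛) = -5 - 1/16 = -81/16)
z(14)/y(W(1)) = (14*(1 + 14))/(-81/16) = (14*15)*(-16/81) = 210*(-16/81) = -1120/27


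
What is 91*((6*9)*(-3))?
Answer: -14742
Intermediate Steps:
91*((6*9)*(-3)) = 91*(54*(-3)) = 91*(-162) = -14742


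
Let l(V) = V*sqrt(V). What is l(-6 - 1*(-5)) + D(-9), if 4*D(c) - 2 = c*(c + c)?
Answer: 41 - I ≈ 41.0 - 1.0*I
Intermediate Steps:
l(V) = V**(3/2)
D(c) = 1/2 + c**2/2 (D(c) = 1/2 + (c*(c + c))/4 = 1/2 + (c*(2*c))/4 = 1/2 + (2*c**2)/4 = 1/2 + c**2/2)
l(-6 - 1*(-5)) + D(-9) = (-6 - 1*(-5))**(3/2) + (1/2 + (1/2)*(-9)**2) = (-6 + 5)**(3/2) + (1/2 + (1/2)*81) = (-1)**(3/2) + (1/2 + 81/2) = -I + 41 = 41 - I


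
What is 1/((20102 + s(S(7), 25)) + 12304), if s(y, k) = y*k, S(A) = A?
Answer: 1/32581 ≈ 3.0693e-5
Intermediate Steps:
s(y, k) = k*y
1/((20102 + s(S(7), 25)) + 12304) = 1/((20102 + 25*7) + 12304) = 1/((20102 + 175) + 12304) = 1/(20277 + 12304) = 1/32581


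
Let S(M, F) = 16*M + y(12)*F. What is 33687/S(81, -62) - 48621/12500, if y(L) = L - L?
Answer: 9946519/450000 ≈ 22.103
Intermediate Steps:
y(L) = 0
S(M, F) = 16*M (S(M, F) = 16*M + 0*F = 16*M + 0 = 16*M)
33687/S(81, -62) - 48621/12500 = 33687/((16*81)) - 48621/12500 = 33687/1296 - 48621*1/12500 = 33687*(1/1296) - 48621/12500 = 3743/144 - 48621/12500 = 9946519/450000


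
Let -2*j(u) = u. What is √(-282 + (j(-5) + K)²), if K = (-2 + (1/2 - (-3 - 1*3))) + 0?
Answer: I*√233 ≈ 15.264*I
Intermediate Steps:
j(u) = -u/2
K = 9/2 (K = (-2 + (½ - (-3 - 3))) + 0 = (-2 + (½ - 1*(-6))) + 0 = (-2 + (½ + 6)) + 0 = (-2 + 13/2) + 0 = 9/2 + 0 = 9/2 ≈ 4.5000)
√(-282 + (j(-5) + K)²) = √(-282 + (-½*(-5) + 9/2)²) = √(-282 + (5/2 + 9/2)²) = √(-282 + 7²) = √(-282 + 49) = √(-233) = I*√233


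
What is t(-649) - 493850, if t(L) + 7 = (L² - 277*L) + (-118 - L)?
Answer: 107648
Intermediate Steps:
t(L) = -125 + L² - 278*L (t(L) = -7 + ((L² - 277*L) + (-118 - L)) = -7 + (-118 + L² - 278*L) = -125 + L² - 278*L)
t(-649) - 493850 = (-125 + (-649)² - 278*(-649)) - 493850 = (-125 + 421201 + 180422) - 493850 = 601498 - 493850 = 107648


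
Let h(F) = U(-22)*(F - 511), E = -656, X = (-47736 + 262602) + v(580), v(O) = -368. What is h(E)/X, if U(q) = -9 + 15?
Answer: -3501/107249 ≈ -0.032644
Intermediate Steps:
X = 214498 (X = (-47736 + 262602) - 368 = 214866 - 368 = 214498)
U(q) = 6
h(F) = -3066 + 6*F (h(F) = 6*(F - 511) = 6*(-511 + F) = -3066 + 6*F)
h(E)/X = (-3066 + 6*(-656))/214498 = (-3066 - 3936)*(1/214498) = -7002*1/214498 = -3501/107249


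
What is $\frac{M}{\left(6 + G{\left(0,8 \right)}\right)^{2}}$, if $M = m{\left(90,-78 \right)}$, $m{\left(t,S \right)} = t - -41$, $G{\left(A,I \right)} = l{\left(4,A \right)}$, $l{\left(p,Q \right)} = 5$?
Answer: $\frac{131}{121} \approx 1.0826$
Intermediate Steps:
$G{\left(A,I \right)} = 5$
$m{\left(t,S \right)} = 41 + t$ ($m{\left(t,S \right)} = t + 41 = 41 + t$)
$M = 131$ ($M = 41 + 90 = 131$)
$\frac{M}{\left(6 + G{\left(0,8 \right)}\right)^{2}} = \frac{131}{\left(6 + 5\right)^{2}} = \frac{131}{11^{2}} = \frac{131}{121}$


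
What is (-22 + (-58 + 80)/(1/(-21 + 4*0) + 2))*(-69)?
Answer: 30360/41 ≈ 740.49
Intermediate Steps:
(-22 + (-58 + 80)/(1/(-21 + 4*0) + 2))*(-69) = (-22 + 22/(1/(-21 + 0) + 2))*(-69) = (-22 + 22/(1/(-21) + 2))*(-69) = (-22 + 22/(-1/21 + 2))*(-69) = (-22 + 22/(41/21))*(-69) = (-22 + 22*(21/41))*(-69) = (-22 + 462/41)*(-69) = -440/41*(-69) = 30360/41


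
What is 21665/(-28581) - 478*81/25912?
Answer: -119141617/52899348 ≈ -2.2522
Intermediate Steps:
21665/(-28581) - 478*81/25912 = 21665*(-1/28581) - 38718*1/25912 = -3095/4083 - 19359/12956 = -119141617/52899348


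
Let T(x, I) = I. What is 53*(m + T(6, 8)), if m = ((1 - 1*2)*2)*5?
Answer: -106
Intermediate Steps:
m = -10 (m = ((1 - 2)*2)*5 = -1*2*5 = -2*5 = -10)
53*(m + T(6, 8)) = 53*(-10 + 8) = 53*(-2) = -106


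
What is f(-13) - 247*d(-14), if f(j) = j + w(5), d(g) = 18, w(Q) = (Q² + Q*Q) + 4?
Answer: -4405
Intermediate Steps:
w(Q) = 4 + 2*Q² (w(Q) = (Q² + Q²) + 4 = 2*Q² + 4 = 4 + 2*Q²)
f(j) = 54 + j (f(j) = j + (4 + 2*5²) = j + (4 + 2*25) = j + (4 + 50) = j + 54 = 54 + j)
f(-13) - 247*d(-14) = (54 - 13) - 247*18 = 41 - 4446 = -4405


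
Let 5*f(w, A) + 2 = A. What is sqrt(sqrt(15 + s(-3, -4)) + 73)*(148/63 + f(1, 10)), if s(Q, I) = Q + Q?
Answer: 2488*sqrt(19)/315 ≈ 34.428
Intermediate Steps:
s(Q, I) = 2*Q
f(w, A) = -2/5 + A/5
sqrt(sqrt(15 + s(-3, -4)) + 73)*(148/63 + f(1, 10)) = sqrt(sqrt(15 + 2*(-3)) + 73)*(148/63 + (-2/5 + (1/5)*10)) = sqrt(sqrt(15 - 6) + 73)*(148*(1/63) + (-2/5 + 2)) = sqrt(sqrt(9) + 73)*(148/63 + 8/5) = sqrt(3 + 73)*(1244/315) = sqrt(76)*(1244/315) = (2*sqrt(19))*(1244/315) = 2488*sqrt(19)/315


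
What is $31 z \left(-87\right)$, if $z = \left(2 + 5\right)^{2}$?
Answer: $-132153$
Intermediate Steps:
$z = 49$ ($z = 7^{2} = 49$)
$31 z \left(-87\right) = 31 \cdot 49 \left(-87\right) = 1519 \left(-87\right) = -132153$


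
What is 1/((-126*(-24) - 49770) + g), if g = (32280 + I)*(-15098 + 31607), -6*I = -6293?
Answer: 2/1100357927 ≈ 1.8176e-9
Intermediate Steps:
I = 6293/6 (I = -⅙*(-6293) = 6293/6 ≈ 1048.8)
g = 1100451419/2 (g = (32280 + 6293/6)*(-15098 + 31607) = (199973/6)*16509 = 1100451419/2 ≈ 5.5023e+8)
1/((-126*(-24) - 49770) + g) = 1/((-126*(-24) - 49770) + 1100451419/2) = 1/((3024 - 49770) + 1100451419/2) = 1/(-46746 + 1100451419/2) = 1/(1100357927/2) = 2/1100357927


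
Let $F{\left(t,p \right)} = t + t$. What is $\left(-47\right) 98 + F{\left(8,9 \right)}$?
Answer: $-4590$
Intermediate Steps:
$F{\left(t,p \right)} = 2 t$
$\left(-47\right) 98 + F{\left(8,9 \right)} = \left(-47\right) 98 + 2 \cdot 8 = -4606 + 16 = -4590$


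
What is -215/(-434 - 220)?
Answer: 215/654 ≈ 0.32875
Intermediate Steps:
-215/(-434 - 220) = -215/(-654) = -215*(-1/654) = 215/654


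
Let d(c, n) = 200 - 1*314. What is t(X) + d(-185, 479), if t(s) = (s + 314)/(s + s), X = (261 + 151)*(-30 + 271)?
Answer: -11269485/99292 ≈ -113.50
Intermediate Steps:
d(c, n) = -114 (d(c, n) = 200 - 314 = -114)
X = 99292 (X = 412*241 = 99292)
t(s) = (314 + s)/(2*s) (t(s) = (314 + s)/((2*s)) = (314 + s)*(1/(2*s)) = (314 + s)/(2*s))
t(X) + d(-185, 479) = (½)*(314 + 99292)/99292 - 114 = (½)*(1/99292)*99606 - 114 = 49803/99292 - 114 = -11269485/99292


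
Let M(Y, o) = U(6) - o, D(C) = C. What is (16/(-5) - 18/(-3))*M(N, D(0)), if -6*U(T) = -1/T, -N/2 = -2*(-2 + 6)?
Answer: 7/90 ≈ 0.077778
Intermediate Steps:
N = 16 (N = -(-4)*(-2 + 6) = -(-4)*4 = -2*(-8) = 16)
U(T) = 1/(6*T) (U(T) = -(-1)/(6*T) = 1/(6*T))
M(Y, o) = 1/36 - o (M(Y, o) = (⅙)/6 - o = (⅙)*(⅙) - o = 1/36 - o)
(16/(-5) - 18/(-3))*M(N, D(0)) = (16/(-5) - 18/(-3))*(1/36 - 1*0) = (16*(-⅕) - 18*(-⅓))*(1/36 + 0) = (-16/5 + 6)*(1/36) = (14/5)*(1/36) = 7/90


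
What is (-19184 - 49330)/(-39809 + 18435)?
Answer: 34257/10687 ≈ 3.2055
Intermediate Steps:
(-19184 - 49330)/(-39809 + 18435) = -68514/(-21374) = -68514*(-1/21374) = 34257/10687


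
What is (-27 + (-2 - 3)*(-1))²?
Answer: 484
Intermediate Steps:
(-27 + (-2 - 3)*(-1))² = (-27 - 5*(-1))² = (-27 + 5)² = (-22)² = 484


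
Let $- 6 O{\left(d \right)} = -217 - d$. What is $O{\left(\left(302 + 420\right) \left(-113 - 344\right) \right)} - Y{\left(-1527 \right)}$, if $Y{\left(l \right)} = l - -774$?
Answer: $- \frac{325219}{6} \approx -54203.0$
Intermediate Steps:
$Y{\left(l \right)} = 774 + l$ ($Y{\left(l \right)} = l + 774 = 774 + l$)
$O{\left(d \right)} = \frac{217}{6} + \frac{d}{6}$ ($O{\left(d \right)} = - \frac{-217 - d}{6} = \frac{217}{6} + \frac{d}{6}$)
$O{\left(\left(302 + 420\right) \left(-113 - 344\right) \right)} - Y{\left(-1527 \right)} = \left(\frac{217}{6} + \frac{\left(302 + 420\right) \left(-113 - 344\right)}{6}\right) - \left(774 - 1527\right) = \left(\frac{217}{6} + \frac{722 \left(-457\right)}{6}\right) - -753 = \left(\frac{217}{6} + \frac{1}{6} \left(-329954\right)\right) + 753 = \left(\frac{217}{6} - \frac{164977}{3}\right) + 753 = - \frac{329737}{6} + 753 = - \frac{325219}{6}$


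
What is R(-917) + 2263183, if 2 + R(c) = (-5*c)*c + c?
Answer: -1942181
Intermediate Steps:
R(c) = -2 + c - 5*c² (R(c) = -2 + ((-5*c)*c + c) = -2 + (-5*c² + c) = -2 + (c - 5*c²) = -2 + c - 5*c²)
R(-917) + 2263183 = (-2 - 917 - 5*(-917)²) + 2263183 = (-2 - 917 - 5*840889) + 2263183 = (-2 - 917 - 4204445) + 2263183 = -4205364 + 2263183 = -1942181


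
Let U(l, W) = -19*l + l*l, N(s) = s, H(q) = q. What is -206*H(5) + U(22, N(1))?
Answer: -964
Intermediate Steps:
U(l, W) = l**2 - 19*l (U(l, W) = -19*l + l**2 = l**2 - 19*l)
-206*H(5) + U(22, N(1)) = -206*5 + 22*(-19 + 22) = -1030 + 22*3 = -1030 + 66 = -964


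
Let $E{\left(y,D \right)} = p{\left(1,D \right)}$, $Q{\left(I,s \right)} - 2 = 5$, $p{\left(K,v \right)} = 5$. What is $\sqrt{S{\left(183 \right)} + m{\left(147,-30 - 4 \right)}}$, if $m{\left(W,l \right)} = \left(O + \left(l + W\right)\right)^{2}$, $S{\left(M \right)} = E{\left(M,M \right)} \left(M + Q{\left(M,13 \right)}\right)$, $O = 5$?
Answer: $\sqrt{14874} \approx 121.96$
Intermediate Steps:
$Q{\left(I,s \right)} = 7$ ($Q{\left(I,s \right)} = 2 + 5 = 7$)
$E{\left(y,D \right)} = 5$
$S{\left(M \right)} = 35 + 5 M$ ($S{\left(M \right)} = 5 \left(M + 7\right) = 5 \left(7 + M\right) = 35 + 5 M$)
$m{\left(W,l \right)} = \left(5 + W + l\right)^{2}$ ($m{\left(W,l \right)} = \left(5 + \left(l + W\right)\right)^{2} = \left(5 + \left(W + l\right)\right)^{2} = \left(5 + W + l\right)^{2}$)
$\sqrt{S{\left(183 \right)} + m{\left(147,-30 - 4 \right)}} = \sqrt{\left(35 + 5 \cdot 183\right) + \left(5 + 147 - 34\right)^{2}} = \sqrt{\left(35 + 915\right) + \left(5 + 147 - 34\right)^{2}} = \sqrt{950 + \left(5 + 147 - 34\right)^{2}} = \sqrt{950 + 118^{2}} = \sqrt{950 + 13924} = \sqrt{14874}$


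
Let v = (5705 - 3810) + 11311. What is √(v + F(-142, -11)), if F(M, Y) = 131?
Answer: √13337 ≈ 115.49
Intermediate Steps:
v = 13206 (v = 1895 + 11311 = 13206)
√(v + F(-142, -11)) = √(13206 + 131) = √13337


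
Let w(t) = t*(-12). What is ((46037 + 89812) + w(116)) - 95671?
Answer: 38786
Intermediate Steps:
w(t) = -12*t
((46037 + 89812) + w(116)) - 95671 = ((46037 + 89812) - 12*116) - 95671 = (135849 - 1392) - 95671 = 134457 - 95671 = 38786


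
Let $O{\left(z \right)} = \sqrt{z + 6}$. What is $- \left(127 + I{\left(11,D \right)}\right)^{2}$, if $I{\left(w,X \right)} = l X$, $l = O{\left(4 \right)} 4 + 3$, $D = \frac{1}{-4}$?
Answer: $- \frac{255185}{16} + \frac{505 \sqrt{10}}{2} \approx -15151.0$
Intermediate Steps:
$O{\left(z \right)} = \sqrt{6 + z}$
$D = - \frac{1}{4} \approx -0.25$
$l = 3 + 4 \sqrt{10}$ ($l = \sqrt{6 + 4} \cdot 4 + 3 = \sqrt{10} \cdot 4 + 3 = 4 \sqrt{10} + 3 = 3 + 4 \sqrt{10} \approx 15.649$)
$I{\left(w,X \right)} = X \left(3 + 4 \sqrt{10}\right)$ ($I{\left(w,X \right)} = \left(3 + 4 \sqrt{10}\right) X = X \left(3 + 4 \sqrt{10}\right)$)
$- \left(127 + I{\left(11,D \right)}\right)^{2} = - \left(127 - \frac{3 + 4 \sqrt{10}}{4}\right)^{2} = - \left(127 - \left(\frac{3}{4} + \sqrt{10}\right)\right)^{2} = - \left(\frac{505}{4} - \sqrt{10}\right)^{2}$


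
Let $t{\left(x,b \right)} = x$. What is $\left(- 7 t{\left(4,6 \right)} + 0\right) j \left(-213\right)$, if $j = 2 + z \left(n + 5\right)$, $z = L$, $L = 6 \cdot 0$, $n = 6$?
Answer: $11928$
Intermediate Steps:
$L = 0$
$z = 0$
$j = 2$ ($j = 2 + 0 \left(6 + 5\right) = 2 + 0 \cdot 11 = 2 + 0 = 2$)
$\left(- 7 t{\left(4,6 \right)} + 0\right) j \left(-213\right) = \left(\left(-7\right) 4 + 0\right) 2 \left(-213\right) = \left(-28 + 0\right) 2 \left(-213\right) = \left(-28\right) 2 \left(-213\right) = \left(-56\right) \left(-213\right) = 11928$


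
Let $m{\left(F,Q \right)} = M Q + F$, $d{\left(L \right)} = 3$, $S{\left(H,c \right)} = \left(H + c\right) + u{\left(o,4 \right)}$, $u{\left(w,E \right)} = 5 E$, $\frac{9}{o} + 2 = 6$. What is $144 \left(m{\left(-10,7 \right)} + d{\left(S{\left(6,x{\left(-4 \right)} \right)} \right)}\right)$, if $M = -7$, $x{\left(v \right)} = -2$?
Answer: $-8064$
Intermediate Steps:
$o = \frac{9}{4}$ ($o = \frac{9}{-2 + 6} = \frac{9}{4} \approx 2.25$)
$S{\left(H,c \right)} = 20 + H + c$ ($S{\left(H,c \right)} = \left(H + c\right) + 5 \cdot 4 = \left(H + c\right) + 20 = 20 + H + c$)
$m{\left(F,Q \right)} = F - 7 Q$ ($m{\left(F,Q \right)} = - 7 Q + F = F - 7 Q$)
$144 \left(m{\left(-10,7 \right)} + d{\left(S{\left(6,x{\left(-4 \right)} \right)} \right)}\right) = 144 \left(\left(-10 - 49\right) + 3\right) = 144 \left(-59 + 3\right) = 144 \left(-56\right) = -8064$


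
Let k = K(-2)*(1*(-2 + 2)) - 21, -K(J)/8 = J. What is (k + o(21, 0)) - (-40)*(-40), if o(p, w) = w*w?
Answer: -1621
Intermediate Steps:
K(J) = -8*J
o(p, w) = w²
k = -21 (k = (-8*(-2))*(1*(-2 + 2)) - 21 = 16*(1*0) - 21 = 16*0 - 21 = 0 - 21 = -21)
(k + o(21, 0)) - (-40)*(-40) = (-21 + 0²) - (-40)*(-40) = (-21 + 0) - 1*1600 = -21 - 1600 = -1621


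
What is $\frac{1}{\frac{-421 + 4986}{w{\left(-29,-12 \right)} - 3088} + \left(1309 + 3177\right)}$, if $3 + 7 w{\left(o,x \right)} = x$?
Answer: $\frac{21631}{97004711} \approx 0.00022299$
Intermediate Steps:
$w{\left(o,x \right)} = - \frac{3}{7} + \frac{x}{7}$
$\frac{1}{\frac{-421 + 4986}{w{\left(-29,-12 \right)} - 3088} + \left(1309 + 3177\right)} = \frac{1}{\frac{-421 + 4986}{\left(- \frac{3}{7} + \frac{1}{7} \left(-12\right)\right) - 3088} + \left(1309 + 3177\right)} = \frac{1}{\frac{4565}{\left(- \frac{3}{7} - \frac{12}{7}\right) - 3088} + 4486} = \frac{1}{\frac{4565}{- \frac{15}{7} - 3088} + 4486} = \frac{1}{\frac{4565}{- \frac{21631}{7}} + 4486} = \frac{1}{4565 \left(- \frac{7}{21631}\right) + 4486} = \frac{1}{- \frac{31955}{21631} + 4486} = \frac{1}{\frac{97004711}{21631}} = \frac{21631}{97004711}$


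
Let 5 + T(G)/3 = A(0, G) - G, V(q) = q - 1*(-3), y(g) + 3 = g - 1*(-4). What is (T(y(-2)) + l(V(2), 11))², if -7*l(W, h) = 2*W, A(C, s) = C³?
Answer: 8836/49 ≈ 180.33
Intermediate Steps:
y(g) = 1 + g (y(g) = -3 + (g - 1*(-4)) = -3 + (g + 4) = -3 + (4 + g) = 1 + g)
V(q) = 3 + q (V(q) = q + 3 = 3 + q)
l(W, h) = -2*W/7
T(G) = -15 - 3*G (T(G) = -15 + 3*(0³ - G) = -15 + 3*(0 - G) = -15 + 3*(-G) = -15 - 3*G)
(T(y(-2)) + l(V(2), 11))² = ((-15 - 3*(1 - 2)) - 2*(3 + 2)/7)² = ((-15 - 3*(-1)) - 2/7*5)² = ((-15 + 3) - 10/7)² = (-12 - 10/7)² = (-94/7)² = 8836/49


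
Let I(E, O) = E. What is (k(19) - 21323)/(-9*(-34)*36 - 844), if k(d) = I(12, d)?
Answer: -21311/10172 ≈ -2.0951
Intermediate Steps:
k(d) = 12
(k(19) - 21323)/(-9*(-34)*36 - 844) = (12 - 21323)/(-9*(-34)*36 - 844) = -21311/(306*36 - 844) = -21311/(11016 - 844) = -21311/10172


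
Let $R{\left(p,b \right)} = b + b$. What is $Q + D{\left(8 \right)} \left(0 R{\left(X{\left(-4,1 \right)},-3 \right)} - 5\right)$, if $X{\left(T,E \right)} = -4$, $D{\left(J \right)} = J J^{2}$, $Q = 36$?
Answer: $-2524$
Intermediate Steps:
$D{\left(J \right)} = J^{3}$
$R{\left(p,b \right)} = 2 b$
$Q + D{\left(8 \right)} \left(0 R{\left(X{\left(-4,1 \right)},-3 \right)} - 5\right) = 36 + 8^{3} \left(0 \cdot 2 \left(-3\right) - 5\right) = 36 + 512 \left(0 \left(-6\right) - 5\right) = 36 + 512 \left(0 - 5\right) = 36 + 512 \left(-5\right) = 36 - 2560 = -2524$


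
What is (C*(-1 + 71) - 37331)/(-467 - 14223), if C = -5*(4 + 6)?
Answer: 40831/14690 ≈ 2.7795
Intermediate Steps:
C = -50 (C = -5*10 = -50)
(C*(-1 + 71) - 37331)/(-467 - 14223) = (-50*(-1 + 71) - 37331)/(-467 - 14223) = (-50*70 - 37331)/(-14690) = (-3500 - 37331)*(-1/14690) = -40831*(-1/14690) = 40831/14690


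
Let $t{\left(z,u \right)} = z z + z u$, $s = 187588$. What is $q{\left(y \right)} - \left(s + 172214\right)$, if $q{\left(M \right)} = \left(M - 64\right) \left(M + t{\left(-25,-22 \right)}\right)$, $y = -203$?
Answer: $-619326$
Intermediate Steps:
$t{\left(z,u \right)} = z^{2} + u z$
$q{\left(M \right)} = \left(-64 + M\right) \left(1175 + M\right)$ ($q{\left(M \right)} = \left(M - 64\right) \left(M - 25 \left(-22 - 25\right)\right) = \left(-64 + M\right) \left(M - -1175\right) = \left(-64 + M\right) \left(M + 1175\right) = \left(-64 + M\right) \left(1175 + M\right)$)
$q{\left(y \right)} - \left(s + 172214\right) = \left(-75200 + \left(-203\right)^{2} + 1111 \left(-203\right)\right) - \left(187588 + 172214\right) = \left(-75200 + 41209 - 225533\right) - 359802 = -259524 - 359802 = -619326$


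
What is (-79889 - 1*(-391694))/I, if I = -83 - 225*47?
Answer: -311805/10658 ≈ -29.255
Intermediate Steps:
I = -10658 (I = -83 - 10575 = -10658)
(-79889 - 1*(-391694))/I = (-79889 - 1*(-391694))/(-10658) = (-79889 + 391694)*(-1/10658) = 311805*(-1/10658) = -311805/10658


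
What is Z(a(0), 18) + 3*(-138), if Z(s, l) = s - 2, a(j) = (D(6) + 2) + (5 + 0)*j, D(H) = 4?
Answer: -410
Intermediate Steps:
a(j) = 6 + 5*j (a(j) = (4 + 2) + (5 + 0)*j = 6 + 5*j)
Z(s, l) = -2 + s
Z(a(0), 18) + 3*(-138) = (-2 + (6 + 5*0)) + 3*(-138) = (-2 + (6 + 0)) - 414 = (-2 + 6) - 414 = 4 - 414 = -410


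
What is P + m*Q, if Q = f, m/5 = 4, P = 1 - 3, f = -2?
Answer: -42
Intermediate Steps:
P = -2
m = 20 (m = 5*4 = 20)
Q = -2
P + m*Q = -2 + 20*(-2) = -2 - 40 = -42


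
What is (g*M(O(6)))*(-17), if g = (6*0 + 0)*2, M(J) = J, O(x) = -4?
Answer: 0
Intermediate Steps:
g = 0 (g = (0 + 0)*2 = 0*2 = 0)
(g*M(O(6)))*(-17) = (0*(-4))*(-17) = 0*(-17) = 0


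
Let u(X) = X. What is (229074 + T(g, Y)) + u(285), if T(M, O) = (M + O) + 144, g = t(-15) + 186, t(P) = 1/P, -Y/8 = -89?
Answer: 3456014/15 ≈ 2.3040e+5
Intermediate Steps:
Y = 712 (Y = -8*(-89) = 712)
g = 2789/15 (g = 1/(-15) + 186 = -1/15 + 186 = 2789/15 ≈ 185.93)
T(M, O) = 144 + M + O
(229074 + T(g, Y)) + u(285) = (229074 + (144 + 2789/15 + 712)) + 285 = (229074 + 15629/15) + 285 = 3451739/15 + 285 = 3456014/15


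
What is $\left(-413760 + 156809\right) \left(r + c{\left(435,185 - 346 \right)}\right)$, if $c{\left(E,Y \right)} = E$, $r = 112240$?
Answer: $-28951953925$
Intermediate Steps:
$\left(-413760 + 156809\right) \left(r + c{\left(435,185 - 346 \right)}\right) = \left(-413760 + 156809\right) \left(112240 + 435\right) = \left(-256951\right) 112675 = -28951953925$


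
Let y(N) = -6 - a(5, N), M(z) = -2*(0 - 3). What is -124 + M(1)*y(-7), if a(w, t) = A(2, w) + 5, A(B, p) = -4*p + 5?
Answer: -100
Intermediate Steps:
A(B, p) = 5 - 4*p
M(z) = 6 (M(z) = -2*(-3) = 6)
a(w, t) = 10 - 4*w (a(w, t) = (5 - 4*w) + 5 = 10 - 4*w)
y(N) = 4 (y(N) = -6 - (10 - 4*5) = -6 - (10 - 20) = -6 - 1*(-10) = -6 + 10 = 4)
-124 + M(1)*y(-7) = -124 + 6*4 = -124 + 24 = -100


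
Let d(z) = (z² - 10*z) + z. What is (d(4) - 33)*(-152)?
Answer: 8056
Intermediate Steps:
d(z) = z² - 9*z
(d(4) - 33)*(-152) = (4*(-9 + 4) - 33)*(-152) = (4*(-5) - 33)*(-152) = (-20 - 33)*(-152) = -53*(-152) = 8056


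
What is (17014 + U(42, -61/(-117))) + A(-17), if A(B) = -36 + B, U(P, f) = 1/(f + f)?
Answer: 2069359/122 ≈ 16962.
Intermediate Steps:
U(P, f) = 1/(2*f)
(17014 + U(42, -61/(-117))) + A(-17) = (17014 + 1/(2*((-61/(-117))))) + (-36 - 17) = (17014 + 1/(2*((-61*(-1/117))))) - 53 = (17014 + 1/(2*(61/117))) - 53 = (17014 + (½)*(117/61)) - 53 = (17014 + 117/122) - 53 = 2075825/122 - 53 = 2069359/122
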